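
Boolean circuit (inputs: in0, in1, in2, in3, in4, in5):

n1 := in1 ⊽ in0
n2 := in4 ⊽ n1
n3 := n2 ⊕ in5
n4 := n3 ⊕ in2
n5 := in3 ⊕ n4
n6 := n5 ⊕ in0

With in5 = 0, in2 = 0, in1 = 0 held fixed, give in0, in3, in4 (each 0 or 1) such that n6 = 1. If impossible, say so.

in0=0, in3=1, in4=1

n6 = n5 ⊕ in0 must be 1, so n5 and in0 differ.
Check with in5 = 0, in2 = 0, in1 = 0 and in0=0, in3=1, in4=1:
n1 = in1 ⊽ in0 = 0 ⊽ 0 = 1
n2 = in4 ⊽ n1 = 1 ⊽ 1 = 0
n3 = n2 ⊕ in5 = 0 ⊕ 0 = 0
n4 = n3 ⊕ in2 = 0 ⊕ 0 = 0
n5 = in3 ⊕ n4 = 1 ⊕ 0 = 1
n6 = n5 ⊕ in0 = 1 ⊕ 0 = 1
So n6 = 1.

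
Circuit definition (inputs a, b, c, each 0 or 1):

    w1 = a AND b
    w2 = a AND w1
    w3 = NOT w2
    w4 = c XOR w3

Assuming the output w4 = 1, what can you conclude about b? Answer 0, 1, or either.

either

Both values of b occur among assignments with w4 = 1:
  b=0: a=0, b=0, c=0
  b=1: a=0, b=1, c=0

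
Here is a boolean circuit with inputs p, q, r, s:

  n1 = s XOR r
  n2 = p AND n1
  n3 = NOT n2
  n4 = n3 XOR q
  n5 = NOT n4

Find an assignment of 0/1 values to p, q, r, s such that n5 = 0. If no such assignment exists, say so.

p=0 q=0 r=0 s=1

n5 = NOT n4 must be 0, so n4 = 1.
n4 = n3 XOR q must be 1, so n3 and q differ.
Check with p=0 q=0 r=0 s=1:
n1 = s XOR r = 1 XOR 0 = 1
n2 = p AND n1 = 0 AND 1 = 0
n3 = NOT n2 = NOT 0 = 1
n4 = n3 XOR q = 1 XOR 0 = 1
n5 = NOT n4 = NOT 1 = 0
So n5 = 0 as required.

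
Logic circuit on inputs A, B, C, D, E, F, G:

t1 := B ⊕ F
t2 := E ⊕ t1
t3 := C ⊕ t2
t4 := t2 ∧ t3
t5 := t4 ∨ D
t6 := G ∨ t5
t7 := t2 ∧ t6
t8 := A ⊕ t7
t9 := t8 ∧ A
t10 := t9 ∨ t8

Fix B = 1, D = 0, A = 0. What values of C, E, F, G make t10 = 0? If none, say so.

Check with B = 1, D = 0, A = 0 and C=1, E=1, F=0, G=1:
t1 = B ⊕ F = 1 ⊕ 0 = 1
t2 = E ⊕ t1 = 1 ⊕ 1 = 0
t3 = C ⊕ t2 = 1 ⊕ 0 = 1
t4 = t2 ∧ t3 = 0 ∧ 1 = 0
t5 = t4 ∨ D = 0 ∨ 0 = 0
t6 = G ∨ t5 = 1 ∨ 0 = 1
t7 = t2 ∧ t6 = 0 ∧ 1 = 0
t8 = A ⊕ t7 = 0 ⊕ 0 = 0
t9 = t8 ∧ A = 0 ∧ 0 = 0
t10 = t9 ∨ t8 = 0 ∨ 0 = 0
So t10 = 0.

C=1, E=1, F=0, G=1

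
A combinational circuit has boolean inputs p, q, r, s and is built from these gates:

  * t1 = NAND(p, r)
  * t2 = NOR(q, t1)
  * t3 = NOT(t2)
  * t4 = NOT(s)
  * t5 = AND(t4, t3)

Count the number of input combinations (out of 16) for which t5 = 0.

9

t5 = AND(t4, t3) must be 0, so at least one of t4, t3 is 0.
Enumerating the 16 input combinations, 9 give t5 = 0 and 7 give t5 = 1.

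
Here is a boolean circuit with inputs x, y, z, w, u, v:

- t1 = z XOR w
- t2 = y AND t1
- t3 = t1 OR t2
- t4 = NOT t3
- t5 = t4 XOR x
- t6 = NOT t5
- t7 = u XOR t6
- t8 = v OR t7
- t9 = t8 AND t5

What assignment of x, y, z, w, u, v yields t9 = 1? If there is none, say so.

x=1, y=1, z=0, w=1, u=1, v=1

Check with x=1, y=1, z=0, w=1, u=1, v=1:
t1 = z XOR w = 0 XOR 1 = 1
t2 = y AND t1 = 1 AND 1 = 1
t3 = t1 OR t2 = 1 OR 1 = 1
t4 = NOT t3 = NOT 1 = 0
t5 = t4 XOR x = 0 XOR 1 = 1
t6 = NOT t5 = NOT 1 = 0
t7 = u XOR t6 = 1 XOR 0 = 1
t8 = v OR t7 = 1 OR 1 = 1
t9 = t8 AND t5 = 1 AND 1 = 1
So t9 = 1 as required.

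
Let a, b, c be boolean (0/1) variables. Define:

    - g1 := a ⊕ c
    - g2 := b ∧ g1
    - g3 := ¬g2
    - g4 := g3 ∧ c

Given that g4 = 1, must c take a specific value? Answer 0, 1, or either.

1

g4 = g3 ∧ c must be 1, so both g3 = 1 and c = 1.
g3 = ¬g2 must be 1, so g2 = 0.
Every assignment with g4 = 1 has c = 1; there are 3 such assignment(s).
  a=0, b=0, c=1
  a=1, b=0, c=1
  a=1, b=1, c=1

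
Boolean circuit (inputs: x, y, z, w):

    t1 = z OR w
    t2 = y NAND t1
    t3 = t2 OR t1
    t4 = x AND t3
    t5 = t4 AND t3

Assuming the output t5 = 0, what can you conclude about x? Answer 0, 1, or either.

t5 = t4 AND t3 must be 0, so at least one of t4, t3 is 0.
Every assignment with t5 = 0 has x = 0; there are 8 such assignment(s).

0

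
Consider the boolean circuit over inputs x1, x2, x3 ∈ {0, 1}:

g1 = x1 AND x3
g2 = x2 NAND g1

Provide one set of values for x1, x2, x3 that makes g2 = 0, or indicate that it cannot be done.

g2 = x2 NAND g1 must be 0, so both x2 = 1 and g1 = 1.
g1 = x1 AND x3 must be 1, so both x1 = 1 and x3 = 1.
Check with x1=1 x2=1 x3=1:
g1 = x1 AND x3 = 1 AND 1 = 1
g2 = x2 NAND g1 = 1 NAND 1 = 0
So g2 = 0 as required.

x1=1 x2=1 x3=1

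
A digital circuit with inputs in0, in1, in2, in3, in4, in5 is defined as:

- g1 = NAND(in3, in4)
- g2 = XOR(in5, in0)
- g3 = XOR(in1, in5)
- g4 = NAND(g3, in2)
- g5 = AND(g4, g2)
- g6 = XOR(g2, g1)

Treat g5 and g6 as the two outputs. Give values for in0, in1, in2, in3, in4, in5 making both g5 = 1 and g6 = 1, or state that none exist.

in0=1, in1=1, in2=0, in3=1, in4=1, in5=0

Check with in0=1, in1=1, in2=0, in3=1, in4=1, in5=0:
g1 = NAND(in3, in4) = NAND(1, 1) = 0
g2 = XOR(in5, in0) = XOR(0, 1) = 1
g3 = XOR(in1, in5) = XOR(1, 0) = 1
g4 = NAND(g3, in2) = NAND(1, 0) = 1
g5 = AND(g4, g2) = AND(1, 1) = 1
g6 = XOR(g2, g1) = XOR(1, 0) = 1
So g5 = 1 and g6 = 1.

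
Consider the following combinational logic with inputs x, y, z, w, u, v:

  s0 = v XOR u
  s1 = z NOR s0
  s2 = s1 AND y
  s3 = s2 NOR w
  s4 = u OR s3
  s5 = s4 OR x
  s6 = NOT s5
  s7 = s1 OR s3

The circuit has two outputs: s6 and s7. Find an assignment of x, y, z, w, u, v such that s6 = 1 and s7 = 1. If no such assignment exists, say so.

x=0, y=1, z=0, w=0, u=0, v=0

Check with x=0, y=1, z=0, w=0, u=0, v=0:
s0 = v XOR u = 0 XOR 0 = 0
s1 = z NOR s0 = 0 NOR 0 = 1
s2 = s1 AND y = 1 AND 1 = 1
s3 = s2 NOR w = 1 NOR 0 = 0
s4 = u OR s3 = 0 OR 0 = 0
s5 = s4 OR x = 0 OR 0 = 0
s6 = NOT s5 = NOT 0 = 1
s7 = s1 OR s3 = 1 OR 0 = 1
So s6 = 1 and s7 = 1.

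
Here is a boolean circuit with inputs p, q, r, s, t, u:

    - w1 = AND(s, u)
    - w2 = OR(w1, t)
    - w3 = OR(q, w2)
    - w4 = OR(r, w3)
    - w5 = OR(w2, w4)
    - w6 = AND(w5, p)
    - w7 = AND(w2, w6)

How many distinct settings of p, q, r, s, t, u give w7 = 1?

w7 = AND(w2, w6) must be 1, so both w2 = 1 and w6 = 1.
Enumerating the 64 input combinations, 20 give w7 = 1 and 44 give w7 = 0.

20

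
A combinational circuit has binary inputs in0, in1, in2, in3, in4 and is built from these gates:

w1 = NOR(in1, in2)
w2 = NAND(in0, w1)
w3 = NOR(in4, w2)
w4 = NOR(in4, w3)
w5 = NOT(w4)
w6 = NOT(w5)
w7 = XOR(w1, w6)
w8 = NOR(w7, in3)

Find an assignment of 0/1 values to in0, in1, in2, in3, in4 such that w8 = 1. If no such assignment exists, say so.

in0=0, in1=0, in2=1, in3=0, in4=1

w8 = NOR(w7, in3) must be 1, so both w7 = 0 and in3 = 0.
w7 = XOR(w1, w6) must be 0, so w1 and w6 are equal.
Check with in0=0, in1=0, in2=1, in3=0, in4=1:
w1 = NOR(in1, in2) = NOR(0, 1) = 0
w2 = NAND(in0, w1) = NAND(0, 0) = 1
w3 = NOR(in4, w2) = NOR(1, 1) = 0
w4 = NOR(in4, w3) = NOR(1, 0) = 0
w5 = NOT(w4) = NOT 0 = 1
w6 = NOT(w5) = NOT 1 = 0
w7 = XOR(w1, w6) = XOR(0, 0) = 0
w8 = NOR(w7, in3) = NOR(0, 0) = 1
So w8 = 1 as required.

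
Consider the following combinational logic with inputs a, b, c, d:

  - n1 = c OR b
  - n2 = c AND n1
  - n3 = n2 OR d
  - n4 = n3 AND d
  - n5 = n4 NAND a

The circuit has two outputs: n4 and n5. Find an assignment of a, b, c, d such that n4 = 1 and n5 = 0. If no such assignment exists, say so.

a=1, b=1, c=1, d=1

Check with a=1, b=1, c=1, d=1:
n1 = c OR b = 1 OR 1 = 1
n2 = c AND n1 = 1 AND 1 = 1
n3 = n2 OR d = 1 OR 1 = 1
n4 = n3 AND d = 1 AND 1 = 1
n5 = n4 NAND a = 1 NAND 1 = 0
So n4 = 1 and n5 = 0.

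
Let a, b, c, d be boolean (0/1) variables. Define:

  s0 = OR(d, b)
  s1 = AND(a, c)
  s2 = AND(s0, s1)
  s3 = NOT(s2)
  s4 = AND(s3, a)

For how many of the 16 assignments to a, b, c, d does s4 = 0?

11

s4 = AND(s3, a) must be 0, so at least one of s3, a is 0.
Enumerating the 16 input combinations, 11 give s4 = 0 and 5 give s4 = 1.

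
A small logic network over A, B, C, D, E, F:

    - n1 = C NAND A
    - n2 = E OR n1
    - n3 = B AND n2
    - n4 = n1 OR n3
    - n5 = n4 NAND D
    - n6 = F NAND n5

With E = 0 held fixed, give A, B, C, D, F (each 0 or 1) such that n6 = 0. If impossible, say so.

n6 = F NAND n5 must be 0, so both F = 1 and n5 = 1.
Check with E = 0 and A=0, B=1, C=0, D=0, F=1:
n1 = C NAND A = 0 NAND 0 = 1
n2 = E OR n1 = 0 OR 1 = 1
n3 = B AND n2 = 1 AND 1 = 1
n4 = n1 OR n3 = 1 OR 1 = 1
n5 = n4 NAND D = 1 NAND 0 = 1
n6 = F NAND n5 = 1 NAND 1 = 0
So n6 = 0.

A=0, B=1, C=0, D=0, F=1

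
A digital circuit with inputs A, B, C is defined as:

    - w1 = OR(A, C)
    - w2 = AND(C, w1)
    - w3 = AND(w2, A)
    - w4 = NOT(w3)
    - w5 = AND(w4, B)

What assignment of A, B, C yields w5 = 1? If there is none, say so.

w5 = AND(w4, B) must be 1, so both w4 = 1 and B = 1.
w4 = NOT(w3) must be 1, so w3 = 0.
Check with A=1 B=1 C=0:
w1 = OR(A, C) = OR(1, 0) = 1
w2 = AND(C, w1) = AND(0, 1) = 0
w3 = AND(w2, A) = AND(0, 1) = 0
w4 = NOT(w3) = NOT 0 = 1
w5 = AND(w4, B) = AND(1, 1) = 1
So w5 = 1 as required.

A=1 B=1 C=0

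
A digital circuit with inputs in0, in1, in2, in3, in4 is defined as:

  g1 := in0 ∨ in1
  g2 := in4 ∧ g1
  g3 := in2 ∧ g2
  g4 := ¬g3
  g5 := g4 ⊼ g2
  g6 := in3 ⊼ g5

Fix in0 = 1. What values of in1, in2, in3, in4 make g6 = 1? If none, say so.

g6 = in3 ⊼ g5 must be 1, so at least one of in3, g5 is 0.
Check with in0 = 1 and in1=0, in2=1, in3=0, in4=1:
g1 = in0 ∨ in1 = 1 ∨ 0 = 1
g2 = in4 ∧ g1 = 1 ∧ 1 = 1
g3 = in2 ∧ g2 = 1 ∧ 1 = 1
g4 = ¬g3 = ¬1 = 0
g5 = g4 ⊼ g2 = 0 ⊼ 1 = 1
g6 = in3 ⊼ g5 = 0 ⊼ 1 = 1
So g6 = 1.

in1=0, in2=1, in3=0, in4=1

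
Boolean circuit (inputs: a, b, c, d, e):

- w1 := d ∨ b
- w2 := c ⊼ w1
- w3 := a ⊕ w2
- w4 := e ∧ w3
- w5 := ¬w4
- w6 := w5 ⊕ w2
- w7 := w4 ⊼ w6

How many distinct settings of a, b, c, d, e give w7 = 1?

27

w7 = w4 ⊼ w6 must be 1, so at least one of w4, w6 is 0.
Enumerating the 32 input combinations, 27 give w7 = 1 and 5 give w7 = 0.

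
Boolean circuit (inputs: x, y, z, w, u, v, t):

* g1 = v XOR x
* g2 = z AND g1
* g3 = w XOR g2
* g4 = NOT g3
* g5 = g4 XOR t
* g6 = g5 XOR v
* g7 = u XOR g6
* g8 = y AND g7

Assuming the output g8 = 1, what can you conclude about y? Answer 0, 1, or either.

g8 = y AND g7 must be 1, so both y = 1 and g7 = 1.
Every assignment with g8 = 1 has y = 1; there are 32 such assignment(s).

1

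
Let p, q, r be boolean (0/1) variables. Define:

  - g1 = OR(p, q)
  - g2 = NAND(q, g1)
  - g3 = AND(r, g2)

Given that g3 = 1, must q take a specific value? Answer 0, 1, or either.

0

g3 = AND(r, g2) must be 1, so both r = 1 and g2 = 1.
g2 = NAND(q, g1) must be 1, so at least one of q, g1 is 0.
Every assignment with g3 = 1 has q = 0; there are 2 such assignment(s).
  p=0, q=0, r=1
  p=1, q=0, r=1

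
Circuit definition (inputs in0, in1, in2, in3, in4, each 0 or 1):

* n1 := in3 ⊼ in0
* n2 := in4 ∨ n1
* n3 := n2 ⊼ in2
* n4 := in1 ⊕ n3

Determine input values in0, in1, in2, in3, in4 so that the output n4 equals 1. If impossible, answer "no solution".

in0=1 in1=0 in2=0 in3=1 in4=0

n4 = in1 ⊕ n3 must be 1, so in1 and n3 differ.
Check with in0=1 in1=0 in2=0 in3=1 in4=0:
n1 = in3 ⊼ in0 = 1 ⊼ 1 = 0
n2 = in4 ∨ n1 = 0 ∨ 0 = 0
n3 = n2 ⊼ in2 = 0 ⊼ 0 = 1
n4 = in1 ⊕ n3 = 0 ⊕ 1 = 1
So n4 = 1 as required.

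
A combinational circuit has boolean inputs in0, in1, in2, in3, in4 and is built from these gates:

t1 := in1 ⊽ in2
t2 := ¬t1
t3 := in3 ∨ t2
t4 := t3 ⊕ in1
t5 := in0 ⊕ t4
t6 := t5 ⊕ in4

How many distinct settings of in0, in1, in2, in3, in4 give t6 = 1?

t6 = t5 ⊕ in4 must be 1, so t5 and in4 differ.
Enumerating the 32 input combinations, 16 give t6 = 1 and 16 give t6 = 0.

16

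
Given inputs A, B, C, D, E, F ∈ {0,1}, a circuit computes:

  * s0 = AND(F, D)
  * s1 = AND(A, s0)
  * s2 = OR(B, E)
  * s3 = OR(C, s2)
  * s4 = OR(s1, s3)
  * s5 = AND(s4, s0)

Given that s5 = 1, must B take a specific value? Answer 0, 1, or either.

Both values of B occur among assignments with s5 = 1:
  B=0: A=0, B=0, C=0, D=1, E=1, F=1
  B=1: A=0, B=1, C=0, D=1, E=0, F=1

either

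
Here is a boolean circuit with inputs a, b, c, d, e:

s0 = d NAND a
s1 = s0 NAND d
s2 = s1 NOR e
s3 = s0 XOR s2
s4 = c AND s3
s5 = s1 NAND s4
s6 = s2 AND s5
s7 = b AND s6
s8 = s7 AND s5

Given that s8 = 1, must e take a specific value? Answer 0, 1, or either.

0

s8 = s7 AND s5 must be 1, so both s7 = 1 and s5 = 1.
s7 = b AND s6 must be 1, so both b = 1 and s6 = 1.
Every assignment with s8 = 1 has e = 0; there are 2 such assignment(s).
  a=0, b=1, c=0, d=1, e=0
  a=0, b=1, c=1, d=1, e=0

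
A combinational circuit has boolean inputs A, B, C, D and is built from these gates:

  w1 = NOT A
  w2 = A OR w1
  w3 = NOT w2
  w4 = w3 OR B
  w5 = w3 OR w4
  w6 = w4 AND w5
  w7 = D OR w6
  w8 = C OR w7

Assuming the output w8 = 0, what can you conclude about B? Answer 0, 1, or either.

0

w8 = C OR w7 must be 0, so both C = 0 and w7 = 0.
w7 = D OR w6 must be 0, so both D = 0 and w6 = 0.
w6 = w4 AND w5 must be 0, so at least one of w4, w5 is 0.
Every assignment with w8 = 0 has B = 0; there are 2 such assignment(s).
  A=0, B=0, C=0, D=0
  A=1, B=0, C=0, D=0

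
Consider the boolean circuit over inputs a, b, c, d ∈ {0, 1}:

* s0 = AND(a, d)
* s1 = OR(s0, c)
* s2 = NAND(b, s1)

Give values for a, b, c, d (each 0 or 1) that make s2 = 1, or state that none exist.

Check with a=0 b=1 c=0 d=0:
s0 = AND(a, d) = AND(0, 0) = 0
s1 = OR(s0, c) = OR(0, 0) = 0
s2 = NAND(b, s1) = NAND(1, 0) = 1
So s2 = 1 as required.

a=0 b=1 c=0 d=0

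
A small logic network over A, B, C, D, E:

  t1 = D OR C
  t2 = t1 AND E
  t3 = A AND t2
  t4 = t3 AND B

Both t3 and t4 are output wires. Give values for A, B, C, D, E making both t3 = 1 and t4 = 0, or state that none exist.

A=1, B=0, C=1, D=0, E=1

Check with A=1, B=0, C=1, D=0, E=1:
t1 = D OR C = 0 OR 1 = 1
t2 = t1 AND E = 1 AND 1 = 1
t3 = A AND t2 = 1 AND 1 = 1
t4 = t3 AND B = 1 AND 0 = 0
So t3 = 1 and t4 = 0.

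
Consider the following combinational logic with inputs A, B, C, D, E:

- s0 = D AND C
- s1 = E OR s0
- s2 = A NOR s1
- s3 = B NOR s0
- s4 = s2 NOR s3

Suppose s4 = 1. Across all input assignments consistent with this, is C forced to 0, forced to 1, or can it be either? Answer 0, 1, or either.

Both values of C occur among assignments with s4 = 1:
  C=0: A=0, B=1, C=0, D=0, E=1
  C=1: A=0, B=0, C=1, D=1, E=0

either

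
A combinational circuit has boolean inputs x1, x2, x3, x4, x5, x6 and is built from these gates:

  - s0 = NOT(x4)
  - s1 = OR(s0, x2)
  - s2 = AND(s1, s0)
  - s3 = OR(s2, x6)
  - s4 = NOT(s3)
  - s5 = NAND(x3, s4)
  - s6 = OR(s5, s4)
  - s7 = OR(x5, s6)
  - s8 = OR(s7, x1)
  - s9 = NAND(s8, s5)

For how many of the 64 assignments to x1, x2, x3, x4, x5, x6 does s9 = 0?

s9 = NAND(s8, s5) must be 0, so both s8 = 1 and s5 = 1.
Enumerating the 64 input combinations, 56 give s9 = 0 and 8 give s9 = 1.

56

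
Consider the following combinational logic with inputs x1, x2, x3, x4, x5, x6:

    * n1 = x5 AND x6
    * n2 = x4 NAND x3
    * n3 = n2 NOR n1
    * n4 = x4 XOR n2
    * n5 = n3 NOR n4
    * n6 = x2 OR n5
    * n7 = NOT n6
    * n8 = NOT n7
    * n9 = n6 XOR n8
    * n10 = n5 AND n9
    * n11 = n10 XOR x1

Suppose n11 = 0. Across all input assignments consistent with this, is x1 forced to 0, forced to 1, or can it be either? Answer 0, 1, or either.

0

n11 = n10 XOR x1 must be 0, so n10 and x1 are equal.
Every assignment with n11 = 0 has x1 = 0; there are 32 such assignment(s).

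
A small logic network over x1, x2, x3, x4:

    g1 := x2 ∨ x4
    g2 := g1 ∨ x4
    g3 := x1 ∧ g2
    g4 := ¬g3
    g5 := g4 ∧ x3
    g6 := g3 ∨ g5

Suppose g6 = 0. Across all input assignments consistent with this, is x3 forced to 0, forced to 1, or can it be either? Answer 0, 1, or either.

g6 = g3 ∨ g5 must be 0, so both g3 = 0 and g5 = 0.
g3 = x1 ∧ g2 must be 0, so at least one of x1, g2 is 0.
Every assignment with g6 = 0 has x3 = 0; there are 5 such assignment(s).

0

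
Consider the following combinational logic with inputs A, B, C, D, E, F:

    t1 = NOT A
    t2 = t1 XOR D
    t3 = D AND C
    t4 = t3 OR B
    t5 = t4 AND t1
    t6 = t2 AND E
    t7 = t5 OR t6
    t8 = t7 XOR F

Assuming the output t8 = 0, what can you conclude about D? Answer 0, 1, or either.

Both values of D occur among assignments with t8 = 0:
  D=0: A=0, B=0, C=0, D=0, E=0, F=0
  D=1: A=0, B=0, C=0, D=1, E=0, F=0

either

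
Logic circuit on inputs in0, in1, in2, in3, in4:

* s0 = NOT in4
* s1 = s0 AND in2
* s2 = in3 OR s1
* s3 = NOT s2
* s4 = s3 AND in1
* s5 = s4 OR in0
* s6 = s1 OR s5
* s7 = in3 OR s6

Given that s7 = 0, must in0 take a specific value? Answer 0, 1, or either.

s7 = in3 OR s6 must be 0, so both in3 = 0 and s6 = 0.
s6 = s1 OR s5 must be 0, so both s1 = 0 and s5 = 0.
s1 = s0 AND in2 must be 0, so at least one of s0, in2 is 0.
Every assignment with s7 = 0 has in0 = 0; there are 3 such assignment(s).
  in0=0, in1=0, in2=0, in3=0, in4=0
  in0=0, in1=0, in2=0, in3=0, in4=1
  in0=0, in1=0, in2=1, in3=0, in4=1

0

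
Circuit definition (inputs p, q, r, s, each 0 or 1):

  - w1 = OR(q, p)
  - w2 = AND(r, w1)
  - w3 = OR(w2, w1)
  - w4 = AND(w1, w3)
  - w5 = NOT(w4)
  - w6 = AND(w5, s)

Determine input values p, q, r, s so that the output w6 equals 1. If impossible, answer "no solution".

w6 = AND(w5, s) must be 1, so both w5 = 1 and s = 1.
w5 = NOT(w4) must be 1, so w4 = 0.
Check with p=0 q=0 r=1 s=1:
w1 = OR(q, p) = OR(0, 0) = 0
w2 = AND(r, w1) = AND(1, 0) = 0
w3 = OR(w2, w1) = OR(0, 0) = 0
w4 = AND(w1, w3) = AND(0, 0) = 0
w5 = NOT(w4) = NOT 0 = 1
w6 = AND(w5, s) = AND(1, 1) = 1
So w6 = 1 as required.

p=0 q=0 r=1 s=1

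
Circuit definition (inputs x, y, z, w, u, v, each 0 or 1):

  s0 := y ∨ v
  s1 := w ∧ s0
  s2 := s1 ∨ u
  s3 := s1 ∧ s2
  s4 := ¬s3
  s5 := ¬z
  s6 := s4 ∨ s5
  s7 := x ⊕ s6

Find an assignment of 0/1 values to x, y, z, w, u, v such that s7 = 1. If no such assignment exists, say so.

x=0, y=1, z=0, w=1, u=1, v=1

s7 = x ⊕ s6 must be 1, so x and s6 differ.
Check with x=0, y=1, z=0, w=1, u=1, v=1:
s0 = y ∨ v = 1 ∨ 1 = 1
s1 = w ∧ s0 = 1 ∧ 1 = 1
s2 = s1 ∨ u = 1 ∨ 1 = 1
s3 = s1 ∧ s2 = 1 ∧ 1 = 1
s4 = ¬s3 = ¬1 = 0
s5 = ¬z = ¬0 = 1
s6 = s4 ∨ s5 = 0 ∨ 1 = 1
s7 = x ⊕ s6 = 0 ⊕ 1 = 1
So s7 = 1 as required.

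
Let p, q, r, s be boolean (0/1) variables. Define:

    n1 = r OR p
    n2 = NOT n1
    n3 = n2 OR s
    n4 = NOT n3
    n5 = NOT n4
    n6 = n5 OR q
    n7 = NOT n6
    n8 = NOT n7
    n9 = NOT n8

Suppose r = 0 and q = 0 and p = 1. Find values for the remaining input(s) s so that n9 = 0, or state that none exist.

n9 = NOT n8 must be 0, so n8 = 1.
n8 = NOT n7 must be 1, so n7 = 0.
Check with r = 0 and q = 0 and p = 1 and s=1:
n1 = r OR p = 0 OR 1 = 1
n2 = NOT n1 = NOT 1 = 0
n3 = n2 OR s = 0 OR 1 = 1
n4 = NOT n3 = NOT 1 = 0
n5 = NOT n4 = NOT 0 = 1
n6 = n5 OR q = 1 OR 0 = 1
n7 = NOT n6 = NOT 1 = 0
n8 = NOT n7 = NOT 0 = 1
n9 = NOT n8 = NOT 1 = 0
So n9 = 0.

s=1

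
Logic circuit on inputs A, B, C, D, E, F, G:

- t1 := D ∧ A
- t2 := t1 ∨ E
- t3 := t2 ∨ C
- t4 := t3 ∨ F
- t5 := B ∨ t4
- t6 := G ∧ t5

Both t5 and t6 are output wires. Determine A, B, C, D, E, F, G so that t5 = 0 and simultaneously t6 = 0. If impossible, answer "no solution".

A=0 B=0 C=0 D=0 E=0 F=0 G=0

Check with A=0 B=0 C=0 D=0 E=0 F=0 G=0:
t1 = D ∧ A = 0 ∧ 0 = 0
t2 = t1 ∨ E = 0 ∨ 0 = 0
t3 = t2 ∨ C = 0 ∨ 0 = 0
t4 = t3 ∨ F = 0 ∨ 0 = 0
t5 = B ∨ t4 = 0 ∨ 0 = 0
t6 = G ∧ t5 = 0 ∧ 0 = 0
So t5 = 0 and t6 = 0.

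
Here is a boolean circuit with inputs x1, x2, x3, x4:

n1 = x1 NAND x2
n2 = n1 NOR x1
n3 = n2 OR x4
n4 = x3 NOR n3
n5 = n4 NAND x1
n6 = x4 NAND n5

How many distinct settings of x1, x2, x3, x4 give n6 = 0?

8

n6 = x4 NAND n5 must be 0, so both x4 = 1 and n5 = 1.
Enumerating the 16 input combinations, 8 give n6 = 0 and 8 give n6 = 1.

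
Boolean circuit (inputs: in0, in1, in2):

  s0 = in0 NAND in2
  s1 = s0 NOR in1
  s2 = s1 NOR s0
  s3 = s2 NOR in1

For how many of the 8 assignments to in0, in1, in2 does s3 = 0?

s3 = s2 NOR in1 must be 0, so at least one of s2, in1 is 1.
Enumerating the 8 input combinations, 4 give s3 = 0 and 4 give s3 = 1.

4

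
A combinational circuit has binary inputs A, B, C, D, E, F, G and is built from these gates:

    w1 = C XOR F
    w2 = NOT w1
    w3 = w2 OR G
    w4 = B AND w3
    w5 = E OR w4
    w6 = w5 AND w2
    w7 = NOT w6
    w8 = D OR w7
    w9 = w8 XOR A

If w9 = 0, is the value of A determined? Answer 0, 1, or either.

Both values of A occur among assignments with w9 = 0:
  A=0: A=0, B=0, C=0, D=0, E=1, F=0, G=0
  A=1: A=1, B=0, C=0, D=0, E=0, F=0, G=0

either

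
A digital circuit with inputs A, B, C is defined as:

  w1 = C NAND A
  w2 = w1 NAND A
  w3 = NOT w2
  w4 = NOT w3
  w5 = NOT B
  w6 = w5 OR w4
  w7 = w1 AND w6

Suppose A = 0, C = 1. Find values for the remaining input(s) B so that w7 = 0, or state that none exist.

no solution exists

With A = 0, C = 1 fixed, none of the 2 settings of B give w7 = 0.
For example, with B=0:
w1 = C NAND A = 1 NAND 0 = 1
w2 = w1 NAND A = 1 NAND 0 = 1
w3 = NOT w2 = NOT 1 = 0
w4 = NOT w3 = NOT 0 = 1
w5 = NOT B = NOT 0 = 1
w6 = w5 OR w4 = 1 OR 1 = 1
w7 = w1 AND w6 = 1 AND 1 = 1
giving w7 = 1 ≠ 0.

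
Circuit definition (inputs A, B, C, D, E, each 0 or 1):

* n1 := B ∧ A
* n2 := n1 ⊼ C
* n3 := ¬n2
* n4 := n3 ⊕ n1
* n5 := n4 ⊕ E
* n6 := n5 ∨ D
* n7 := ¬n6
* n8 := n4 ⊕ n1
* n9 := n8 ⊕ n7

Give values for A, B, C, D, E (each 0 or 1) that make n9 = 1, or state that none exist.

n9 = n8 ⊕ n7 must be 1, so n8 and n7 differ.
Check with A=0 B=1 C=0 D=0 E=0:
n1 = B ∧ A = 1 ∧ 0 = 0
n2 = n1 ⊼ C = 0 ⊼ 0 = 1
n3 = ¬n2 = ¬1 = 0
n4 = n3 ⊕ n1 = 0 ⊕ 0 = 0
n5 = n4 ⊕ E = 0 ⊕ 0 = 0
n6 = n5 ∨ D = 0 ∨ 0 = 0
n7 = ¬n6 = ¬0 = 1
n8 = n4 ⊕ n1 = 0 ⊕ 0 = 0
n9 = n8 ⊕ n7 = 0 ⊕ 1 = 1
So n9 = 1 as required.

A=0 B=1 C=0 D=0 E=0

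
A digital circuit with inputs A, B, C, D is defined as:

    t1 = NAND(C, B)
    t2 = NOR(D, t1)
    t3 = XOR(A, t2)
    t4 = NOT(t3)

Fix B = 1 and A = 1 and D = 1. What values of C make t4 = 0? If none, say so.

t4 = NOT(t3) must be 0, so t3 = 1.
t3 = XOR(A, t2) must be 1, so A and t2 differ.
Check with B = 1 and A = 1 and D = 1 and C=0:
t1 = NAND(C, B) = NAND(0, 1) = 1
t2 = NOR(D, t1) = NOR(1, 1) = 0
t3 = XOR(A, t2) = XOR(1, 0) = 1
t4 = NOT(t3) = NOT 1 = 0
So t4 = 0.

C=0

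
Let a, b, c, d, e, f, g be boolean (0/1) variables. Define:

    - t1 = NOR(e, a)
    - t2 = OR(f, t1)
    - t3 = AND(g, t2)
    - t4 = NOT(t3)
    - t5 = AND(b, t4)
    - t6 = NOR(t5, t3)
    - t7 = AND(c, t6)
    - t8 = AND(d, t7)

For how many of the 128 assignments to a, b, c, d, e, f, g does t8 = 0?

117

t8 = AND(d, t7) must be 0, so at least one of d, t7 is 0.
Enumerating the 128 input combinations, 117 give t8 = 0 and 11 give t8 = 1.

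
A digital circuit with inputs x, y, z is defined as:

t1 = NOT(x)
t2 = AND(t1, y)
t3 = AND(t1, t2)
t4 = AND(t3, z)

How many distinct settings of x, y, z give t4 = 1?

1

t4 = AND(t3, z) must be 1, so both t3 = 1 and z = 1.
Satisfying assignments:
  x=0, y=1, z=1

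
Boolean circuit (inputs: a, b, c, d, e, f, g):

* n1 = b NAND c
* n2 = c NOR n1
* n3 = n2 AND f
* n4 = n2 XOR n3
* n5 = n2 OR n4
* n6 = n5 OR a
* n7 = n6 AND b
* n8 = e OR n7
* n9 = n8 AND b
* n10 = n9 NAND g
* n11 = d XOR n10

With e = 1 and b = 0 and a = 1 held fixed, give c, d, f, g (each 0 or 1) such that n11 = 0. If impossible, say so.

n11 = d XOR n10 must be 0, so d and n10 are equal.
Check with e = 1 and b = 0 and a = 1 and c=0, d=1, f=0, g=0:
n1 = b NAND c = 0 NAND 0 = 1
n2 = c NOR n1 = 0 NOR 1 = 0
n3 = n2 AND f = 0 AND 0 = 0
n4 = n2 XOR n3 = 0 XOR 0 = 0
n5 = n2 OR n4 = 0 OR 0 = 0
n6 = n5 OR a = 0 OR 1 = 1
n7 = n6 AND b = 1 AND 0 = 0
n8 = e OR n7 = 1 OR 0 = 1
n9 = n8 AND b = 1 AND 0 = 0
n10 = n9 NAND g = 0 NAND 0 = 1
n11 = d XOR n10 = 1 XOR 1 = 0
So n11 = 0.

c=0 d=1 f=0 g=0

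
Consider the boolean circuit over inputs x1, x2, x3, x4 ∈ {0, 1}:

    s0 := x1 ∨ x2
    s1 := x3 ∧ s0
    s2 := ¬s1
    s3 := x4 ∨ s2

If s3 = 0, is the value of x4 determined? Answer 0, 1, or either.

s3 = x4 ∨ s2 must be 0, so both x4 = 0 and s2 = 0.
Every assignment with s3 = 0 has x4 = 0; there are 3 such assignment(s).
  x1=0, x2=1, x3=1, x4=0
  x1=1, x2=0, x3=1, x4=0
  x1=1, x2=1, x3=1, x4=0

0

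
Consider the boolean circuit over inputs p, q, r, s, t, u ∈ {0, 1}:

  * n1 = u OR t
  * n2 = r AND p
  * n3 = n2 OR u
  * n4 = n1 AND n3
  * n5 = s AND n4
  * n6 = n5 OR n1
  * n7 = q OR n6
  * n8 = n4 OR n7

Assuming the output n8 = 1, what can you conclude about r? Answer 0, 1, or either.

Both values of r occur among assignments with n8 = 1:
  r=0: p=0, q=0, r=0, s=0, t=0, u=1
  r=1: p=0, q=0, r=1, s=0, t=0, u=1

either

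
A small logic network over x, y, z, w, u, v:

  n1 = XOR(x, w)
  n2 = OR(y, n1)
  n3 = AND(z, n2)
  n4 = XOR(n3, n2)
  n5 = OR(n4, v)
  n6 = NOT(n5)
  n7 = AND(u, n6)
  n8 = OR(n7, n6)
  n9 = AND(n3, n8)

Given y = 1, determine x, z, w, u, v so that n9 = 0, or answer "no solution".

x=0, z=0, w=0, u=0, v=1

Check with y = 1 and x=0, z=0, w=0, u=0, v=1:
n1 = XOR(x, w) = XOR(0, 0) = 0
n2 = OR(y, n1) = OR(1, 0) = 1
n3 = AND(z, n2) = AND(0, 1) = 0
n4 = XOR(n3, n2) = XOR(0, 1) = 1
n5 = OR(n4, v) = OR(1, 1) = 1
n6 = NOT(n5) = NOT 1 = 0
n7 = AND(u, n6) = AND(0, 0) = 0
n8 = OR(n7, n6) = OR(0, 0) = 0
n9 = AND(n3, n8) = AND(0, 0) = 0
So n9 = 0.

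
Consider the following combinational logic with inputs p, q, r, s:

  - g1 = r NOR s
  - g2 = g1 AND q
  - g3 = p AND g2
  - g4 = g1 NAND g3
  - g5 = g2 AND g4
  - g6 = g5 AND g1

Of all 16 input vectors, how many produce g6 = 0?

g6 = g5 AND g1 must be 0, so at least one of g5, g1 is 0.
Enumerating the 16 input combinations, 15 give g6 = 0 and 1 give g6 = 1.

15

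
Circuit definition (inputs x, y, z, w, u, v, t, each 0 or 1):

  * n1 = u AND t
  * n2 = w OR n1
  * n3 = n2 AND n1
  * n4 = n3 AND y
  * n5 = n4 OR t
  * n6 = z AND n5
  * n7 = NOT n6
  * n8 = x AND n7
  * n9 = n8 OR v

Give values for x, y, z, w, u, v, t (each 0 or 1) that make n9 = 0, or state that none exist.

n9 = n8 OR v must be 0, so both n8 = 0 and v = 0.
n8 = x AND n7 must be 0, so at least one of x, n7 is 0.
Check with x=0, y=0, z=1, w=0, u=1, v=0, t=0:
n1 = u AND t = 1 AND 0 = 0
n2 = w OR n1 = 0 OR 0 = 0
n3 = n2 AND n1 = 0 AND 0 = 0
n4 = n3 AND y = 0 AND 0 = 0
n5 = n4 OR t = 0 OR 0 = 0
n6 = z AND n5 = 1 AND 0 = 0
n7 = NOT n6 = NOT 0 = 1
n8 = x AND n7 = 0 AND 1 = 0
n9 = n8 OR v = 0 OR 0 = 0
So n9 = 0 as required.

x=0, y=0, z=1, w=0, u=1, v=0, t=0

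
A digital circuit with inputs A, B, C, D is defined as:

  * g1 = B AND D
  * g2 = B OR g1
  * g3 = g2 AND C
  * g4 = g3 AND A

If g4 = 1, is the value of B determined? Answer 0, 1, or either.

g4 = g3 AND A must be 1, so both g3 = 1 and A = 1.
Every assignment with g4 = 1 has B = 1; there are 2 such assignment(s).
  A=1, B=1, C=1, D=0
  A=1, B=1, C=1, D=1

1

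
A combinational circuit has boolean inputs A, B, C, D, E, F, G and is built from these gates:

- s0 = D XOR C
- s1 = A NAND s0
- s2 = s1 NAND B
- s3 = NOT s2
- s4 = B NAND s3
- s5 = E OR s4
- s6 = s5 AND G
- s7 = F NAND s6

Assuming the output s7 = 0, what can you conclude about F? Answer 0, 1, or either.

1

s7 = F NAND s6 must be 0, so both F = 1 and s6 = 1.
s6 = s5 AND G must be 1, so both s5 = 1 and G = 1.
Every assignment with s7 = 0 has F = 1; there are 26 such assignment(s).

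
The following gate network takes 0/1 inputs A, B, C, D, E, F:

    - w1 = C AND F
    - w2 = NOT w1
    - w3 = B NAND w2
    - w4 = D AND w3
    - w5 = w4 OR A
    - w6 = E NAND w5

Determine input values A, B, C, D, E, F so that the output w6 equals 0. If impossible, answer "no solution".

Check with A=0, B=0, C=1, D=1, E=1, F=0:
w1 = C AND F = 1 AND 0 = 0
w2 = NOT w1 = NOT 0 = 1
w3 = B NAND w2 = 0 NAND 1 = 1
w4 = D AND w3 = 1 AND 1 = 1
w5 = w4 OR A = 1 OR 0 = 1
w6 = E NAND w5 = 1 NAND 1 = 0
So w6 = 0 as required.

A=0, B=0, C=1, D=1, E=1, F=0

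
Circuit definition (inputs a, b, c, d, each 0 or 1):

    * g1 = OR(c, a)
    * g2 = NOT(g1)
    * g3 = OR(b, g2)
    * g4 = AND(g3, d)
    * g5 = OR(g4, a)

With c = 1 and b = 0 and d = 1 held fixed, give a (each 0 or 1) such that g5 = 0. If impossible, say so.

Check with c = 1 and b = 0 and d = 1 and a=0:
g1 = OR(c, a) = OR(1, 0) = 1
g2 = NOT(g1) = NOT 1 = 0
g3 = OR(b, g2) = OR(0, 0) = 0
g4 = AND(g3, d) = AND(0, 1) = 0
g5 = OR(g4, a) = OR(0, 0) = 0
So g5 = 0.

a=0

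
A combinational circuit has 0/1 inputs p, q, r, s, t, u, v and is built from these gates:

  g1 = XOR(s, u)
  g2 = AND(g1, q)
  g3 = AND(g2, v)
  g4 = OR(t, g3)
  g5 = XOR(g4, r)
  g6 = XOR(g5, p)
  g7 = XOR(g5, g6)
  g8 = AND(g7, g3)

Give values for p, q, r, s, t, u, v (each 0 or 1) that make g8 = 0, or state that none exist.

g8 = AND(g7, g3) must be 0, so at least one of g7, g3 is 0.
Check with p=1 q=0 r=0 s=1 t=0 u=1 v=1:
g1 = XOR(s, u) = XOR(1, 1) = 0
g2 = AND(g1, q) = AND(0, 0) = 0
g3 = AND(g2, v) = AND(0, 1) = 0
g4 = OR(t, g3) = OR(0, 0) = 0
g5 = XOR(g4, r) = XOR(0, 0) = 0
g6 = XOR(g5, p) = XOR(0, 1) = 1
g7 = XOR(g5, g6) = XOR(0, 1) = 1
g8 = AND(g7, g3) = AND(1, 0) = 0
So g8 = 0 as required.

p=1 q=0 r=0 s=1 t=0 u=1 v=1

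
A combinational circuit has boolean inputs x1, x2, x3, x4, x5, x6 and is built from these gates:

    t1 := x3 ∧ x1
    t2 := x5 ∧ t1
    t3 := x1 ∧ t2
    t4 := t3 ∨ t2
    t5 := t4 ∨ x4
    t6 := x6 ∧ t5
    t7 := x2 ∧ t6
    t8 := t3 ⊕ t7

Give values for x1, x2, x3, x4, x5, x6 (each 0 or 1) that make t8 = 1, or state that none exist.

x1=1, x2=1, x3=1, x4=1, x5=1, x6=0

t8 = t3 ⊕ t7 must be 1, so t3 and t7 differ.
Check with x1=1, x2=1, x3=1, x4=1, x5=1, x6=0:
t1 = x3 ∧ x1 = 1 ∧ 1 = 1
t2 = x5 ∧ t1 = 1 ∧ 1 = 1
t3 = x1 ∧ t2 = 1 ∧ 1 = 1
t4 = t3 ∨ t2 = 1 ∨ 1 = 1
t5 = t4 ∨ x4 = 1 ∨ 1 = 1
t6 = x6 ∧ t5 = 0 ∧ 1 = 0
t7 = x2 ∧ t6 = 1 ∧ 0 = 0
t8 = t3 ⊕ t7 = 1 ⊕ 0 = 1
So t8 = 1 as required.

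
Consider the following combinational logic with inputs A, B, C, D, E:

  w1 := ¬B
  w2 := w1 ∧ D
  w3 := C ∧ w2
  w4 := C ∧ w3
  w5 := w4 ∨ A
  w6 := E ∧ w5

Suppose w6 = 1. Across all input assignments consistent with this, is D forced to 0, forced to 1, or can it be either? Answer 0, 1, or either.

either

Both values of D occur among assignments with w6 = 1:
  D=0: A=1, B=0, C=0, D=0, E=1
  D=1: A=0, B=0, C=1, D=1, E=1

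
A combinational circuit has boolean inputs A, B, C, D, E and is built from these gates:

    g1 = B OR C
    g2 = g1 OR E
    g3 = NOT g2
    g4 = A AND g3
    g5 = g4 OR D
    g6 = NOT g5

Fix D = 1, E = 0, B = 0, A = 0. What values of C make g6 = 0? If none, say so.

C=1

Check with D = 1, E = 0, B = 0, A = 0 and C=1:
g1 = B OR C = 0 OR 1 = 1
g2 = g1 OR E = 1 OR 0 = 1
g3 = NOT g2 = NOT 1 = 0
g4 = A AND g3 = 0 AND 0 = 0
g5 = g4 OR D = 0 OR 1 = 1
g6 = NOT g5 = NOT 1 = 0
So g6 = 0.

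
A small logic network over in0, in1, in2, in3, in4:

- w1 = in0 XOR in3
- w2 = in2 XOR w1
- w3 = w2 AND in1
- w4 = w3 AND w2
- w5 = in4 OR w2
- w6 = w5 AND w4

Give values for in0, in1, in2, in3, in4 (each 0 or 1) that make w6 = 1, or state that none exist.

in0=1, in1=1, in2=0, in3=0, in4=1

w6 = w5 AND w4 must be 1, so both w5 = 1 and w4 = 1.
w5 = in4 OR w2 must be 1, so at least one of in4, w2 is 1.
w4 = w3 AND w2 must be 1, so both w3 = 1 and w2 = 1.
Check with in0=1, in1=1, in2=0, in3=0, in4=1:
w1 = in0 XOR in3 = 1 XOR 0 = 1
w2 = in2 XOR w1 = 0 XOR 1 = 1
w3 = w2 AND in1 = 1 AND 1 = 1
w4 = w3 AND w2 = 1 AND 1 = 1
w5 = in4 OR w2 = 1 OR 1 = 1
w6 = w5 AND w4 = 1 AND 1 = 1
So w6 = 1 as required.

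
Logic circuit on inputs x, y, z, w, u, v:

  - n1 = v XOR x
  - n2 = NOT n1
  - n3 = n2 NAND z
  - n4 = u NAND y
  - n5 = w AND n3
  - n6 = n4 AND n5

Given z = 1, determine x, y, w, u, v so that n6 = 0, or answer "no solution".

Check with z = 1 and x=0, y=1, w=0, u=0, v=1:
n1 = v XOR x = 1 XOR 0 = 1
n2 = NOT n1 = NOT 1 = 0
n3 = n2 NAND z = 0 NAND 1 = 1
n4 = u NAND y = 0 NAND 1 = 1
n5 = w AND n3 = 0 AND 1 = 0
n6 = n4 AND n5 = 1 AND 0 = 0
So n6 = 0.

x=0 y=1 w=0 u=0 v=1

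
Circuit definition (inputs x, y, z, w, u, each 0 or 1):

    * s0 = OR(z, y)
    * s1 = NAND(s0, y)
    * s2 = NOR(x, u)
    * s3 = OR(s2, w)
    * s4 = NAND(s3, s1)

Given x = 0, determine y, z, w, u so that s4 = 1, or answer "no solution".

s4 = NAND(s3, s1) must be 1, so at least one of s3, s1 is 0.
Check with x = 0 and y=1, z=1, w=0, u=0:
s0 = OR(z, y) = OR(1, 1) = 1
s1 = NAND(s0, y) = NAND(1, 1) = 0
s2 = NOR(x, u) = NOR(0, 0) = 1
s3 = OR(s2, w) = OR(1, 0) = 1
s4 = NAND(s3, s1) = NAND(1, 0) = 1
So s4 = 1.

y=1, z=1, w=0, u=0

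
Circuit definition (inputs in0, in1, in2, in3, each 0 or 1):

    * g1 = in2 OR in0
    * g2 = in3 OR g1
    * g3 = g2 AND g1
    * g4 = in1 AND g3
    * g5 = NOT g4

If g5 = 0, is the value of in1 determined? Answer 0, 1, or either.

1

g5 = NOT g4 must be 0, so g4 = 1.
Every assignment with g5 = 0 has in1 = 1; there are 6 such assignment(s).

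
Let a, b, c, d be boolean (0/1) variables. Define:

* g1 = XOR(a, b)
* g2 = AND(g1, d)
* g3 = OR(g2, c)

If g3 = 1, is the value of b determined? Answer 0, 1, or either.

Both values of b occur among assignments with g3 = 1:
  b=0: a=0, b=0, c=1, d=0
  b=1: a=0, b=1, c=0, d=1

either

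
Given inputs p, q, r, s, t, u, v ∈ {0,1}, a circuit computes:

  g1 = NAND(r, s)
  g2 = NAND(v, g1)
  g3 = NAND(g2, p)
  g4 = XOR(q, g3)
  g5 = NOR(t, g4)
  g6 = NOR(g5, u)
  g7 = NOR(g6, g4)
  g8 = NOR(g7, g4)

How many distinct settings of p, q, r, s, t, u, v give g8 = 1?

g8 = NOR(g7, g4) must be 1, so both g7 = 0 and g4 = 0.
Enumerating the 128 input combinations, 16 give g8 = 1 and 112 give g8 = 0.

16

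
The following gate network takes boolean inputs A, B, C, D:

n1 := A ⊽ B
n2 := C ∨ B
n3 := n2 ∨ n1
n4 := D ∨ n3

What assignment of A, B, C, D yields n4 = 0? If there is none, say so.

Check with A=1, B=0, C=0, D=0:
n1 = A ⊽ B = 1 ⊽ 0 = 0
n2 = C ∨ B = 0 ∨ 0 = 0
n3 = n2 ∨ n1 = 0 ∨ 0 = 0
n4 = D ∨ n3 = 0 ∨ 0 = 0
So n4 = 0 as required.

A=1, B=0, C=0, D=0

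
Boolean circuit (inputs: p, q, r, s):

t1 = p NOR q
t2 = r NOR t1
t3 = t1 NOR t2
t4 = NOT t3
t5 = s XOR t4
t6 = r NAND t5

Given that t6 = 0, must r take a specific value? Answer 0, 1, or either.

t6 = r NAND t5 must be 0, so both r = 1 and t5 = 1.
t5 = s XOR t4 must be 1, so s and t4 differ.
Every assignment with t6 = 0 has r = 1; there are 4 such assignment(s).
  p=0, q=0, r=1, s=0
  p=0, q=1, r=1, s=1
  p=1, q=0, r=1, s=1
  p=1, q=1, r=1, s=1

1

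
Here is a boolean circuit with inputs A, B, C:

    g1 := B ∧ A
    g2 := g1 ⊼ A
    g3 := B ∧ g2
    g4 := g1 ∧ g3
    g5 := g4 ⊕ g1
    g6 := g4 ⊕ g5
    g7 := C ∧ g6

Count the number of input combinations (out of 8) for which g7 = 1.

1

g7 = C ∧ g6 must be 1, so both C = 1 and g6 = 1.
Satisfying assignments:
  A=1, B=1, C=1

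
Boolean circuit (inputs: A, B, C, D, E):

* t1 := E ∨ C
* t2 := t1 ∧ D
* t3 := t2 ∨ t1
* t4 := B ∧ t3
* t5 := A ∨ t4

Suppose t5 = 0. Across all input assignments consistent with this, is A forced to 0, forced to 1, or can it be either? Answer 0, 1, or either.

t5 = A ∨ t4 must be 0, so both A = 0 and t4 = 0.
t4 = B ∧ t3 must be 0, so at least one of B, t3 is 0.
Every assignment with t5 = 0 has A = 0; there are 10 such assignment(s).

0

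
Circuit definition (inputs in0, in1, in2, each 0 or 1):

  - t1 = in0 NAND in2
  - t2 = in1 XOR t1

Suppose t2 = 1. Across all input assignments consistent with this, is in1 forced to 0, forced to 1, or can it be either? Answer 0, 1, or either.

Both values of in1 occur among assignments with t2 = 1:
  in1=0: in0=0, in1=0, in2=0
  in1=1: in0=1, in1=1, in2=1

either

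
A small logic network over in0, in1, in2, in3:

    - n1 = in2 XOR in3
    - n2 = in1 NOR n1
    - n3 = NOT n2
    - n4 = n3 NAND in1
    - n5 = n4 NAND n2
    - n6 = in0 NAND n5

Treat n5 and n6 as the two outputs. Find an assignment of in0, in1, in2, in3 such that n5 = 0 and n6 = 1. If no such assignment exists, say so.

in0=1, in1=0, in2=0, in3=0

Check with in0=1, in1=0, in2=0, in3=0:
n1 = in2 XOR in3 = 0 XOR 0 = 0
n2 = in1 NOR n1 = 0 NOR 0 = 1
n3 = NOT n2 = NOT 1 = 0
n4 = n3 NAND in1 = 0 NAND 0 = 1
n5 = n4 NAND n2 = 1 NAND 1 = 0
n6 = in0 NAND n5 = 1 NAND 0 = 1
So n5 = 0 and n6 = 1.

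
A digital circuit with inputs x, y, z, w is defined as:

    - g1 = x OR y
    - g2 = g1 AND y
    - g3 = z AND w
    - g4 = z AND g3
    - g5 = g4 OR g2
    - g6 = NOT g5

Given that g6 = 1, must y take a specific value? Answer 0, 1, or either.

g6 = NOT g5 must be 1, so g5 = 0.
g5 = g4 OR g2 must be 0, so both g4 = 0 and g2 = 0.
Every assignment with g6 = 1 has y = 0; there are 6 such assignment(s).

0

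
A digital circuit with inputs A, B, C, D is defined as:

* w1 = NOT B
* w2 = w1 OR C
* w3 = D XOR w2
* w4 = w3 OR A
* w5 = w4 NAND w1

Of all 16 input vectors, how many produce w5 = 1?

w5 = w4 NAND w1 must be 1, so at least one of w4, w1 is 0.
Enumerating the 16 input combinations, 10 give w5 = 1 and 6 give w5 = 0.

10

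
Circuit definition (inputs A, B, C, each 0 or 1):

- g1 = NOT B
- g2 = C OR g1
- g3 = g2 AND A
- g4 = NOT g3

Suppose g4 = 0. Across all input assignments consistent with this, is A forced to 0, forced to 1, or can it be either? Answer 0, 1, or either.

g4 = NOT g3 must be 0, so g3 = 1.
g3 = g2 AND A must be 1, so both g2 = 1 and A = 1.
Every assignment with g4 = 0 has A = 1; there are 3 such assignment(s).
  A=1, B=0, C=0
  A=1, B=0, C=1
  A=1, B=1, C=1

1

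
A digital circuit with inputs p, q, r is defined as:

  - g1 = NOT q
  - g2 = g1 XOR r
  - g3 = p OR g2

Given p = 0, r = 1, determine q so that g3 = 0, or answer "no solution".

q=0

Check with p = 0, r = 1 and q=0:
g1 = NOT q = NOT 0 = 1
g2 = g1 XOR r = 1 XOR 1 = 0
g3 = p OR g2 = 0 OR 0 = 0
So g3 = 0.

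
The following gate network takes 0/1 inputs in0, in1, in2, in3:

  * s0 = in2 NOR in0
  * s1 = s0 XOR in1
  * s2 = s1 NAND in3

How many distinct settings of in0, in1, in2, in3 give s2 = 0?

4

s2 = s1 NAND in3 must be 0, so both s1 = 1 and in3 = 1.
Enumerating the 16 input combinations, 4 give s2 = 0 and 12 give s2 = 1.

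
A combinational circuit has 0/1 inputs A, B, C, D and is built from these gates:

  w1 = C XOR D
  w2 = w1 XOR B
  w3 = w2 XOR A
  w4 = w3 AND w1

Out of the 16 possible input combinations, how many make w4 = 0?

12

w4 = w3 AND w1 must be 0, so at least one of w3, w1 is 0.
Enumerating the 16 input combinations, 12 give w4 = 0 and 4 give w4 = 1.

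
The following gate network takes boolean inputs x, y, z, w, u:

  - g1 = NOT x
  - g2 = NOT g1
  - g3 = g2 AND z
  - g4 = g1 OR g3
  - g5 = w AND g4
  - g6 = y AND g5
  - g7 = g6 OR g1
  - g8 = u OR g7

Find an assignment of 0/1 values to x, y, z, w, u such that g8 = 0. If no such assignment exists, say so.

x=1, y=0, z=0, w=0, u=0

g8 = u OR g7 must be 0, so both u = 0 and g7 = 0.
Check with x=1, y=0, z=0, w=0, u=0:
g1 = NOT x = NOT 1 = 0
g2 = NOT g1 = NOT 0 = 1
g3 = g2 AND z = 1 AND 0 = 0
g4 = g1 OR g3 = 0 OR 0 = 0
g5 = w AND g4 = 0 AND 0 = 0
g6 = y AND g5 = 0 AND 0 = 0
g7 = g6 OR g1 = 0 OR 0 = 0
g8 = u OR g7 = 0 OR 0 = 0
So g8 = 0 as required.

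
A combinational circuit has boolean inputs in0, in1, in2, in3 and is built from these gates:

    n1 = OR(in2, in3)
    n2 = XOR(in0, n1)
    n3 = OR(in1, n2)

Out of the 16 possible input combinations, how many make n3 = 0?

4

n3 = OR(in1, n2) must be 0, so both in1 = 0 and n2 = 0.
n2 = XOR(in0, n1) must be 0, so in0 and n1 are equal.
Satisfying assignments:
  in0=0, in1=0, in2=0, in3=0
  in0=1, in1=0, in2=0, in3=1
  in0=1, in1=0, in2=1, in3=0
  in0=1, in1=0, in2=1, in3=1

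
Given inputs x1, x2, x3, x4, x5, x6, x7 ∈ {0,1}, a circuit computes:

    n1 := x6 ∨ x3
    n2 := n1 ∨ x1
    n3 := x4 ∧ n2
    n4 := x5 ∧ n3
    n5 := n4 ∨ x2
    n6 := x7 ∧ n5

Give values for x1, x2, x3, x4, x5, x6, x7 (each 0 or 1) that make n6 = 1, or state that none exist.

x1=1, x2=1, x3=0, x4=1, x5=0, x6=1, x7=1

n6 = x7 ∧ n5 must be 1, so both x7 = 1 and n5 = 1.
Check with x1=1, x2=1, x3=0, x4=1, x5=0, x6=1, x7=1:
n1 = x6 ∨ x3 = 1 ∨ 0 = 1
n2 = n1 ∨ x1 = 1 ∨ 1 = 1
n3 = x4 ∧ n2 = 1 ∧ 1 = 1
n4 = x5 ∧ n3 = 0 ∧ 1 = 0
n5 = n4 ∨ x2 = 0 ∨ 1 = 1
n6 = x7 ∧ n5 = 1 ∧ 1 = 1
So n6 = 1 as required.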